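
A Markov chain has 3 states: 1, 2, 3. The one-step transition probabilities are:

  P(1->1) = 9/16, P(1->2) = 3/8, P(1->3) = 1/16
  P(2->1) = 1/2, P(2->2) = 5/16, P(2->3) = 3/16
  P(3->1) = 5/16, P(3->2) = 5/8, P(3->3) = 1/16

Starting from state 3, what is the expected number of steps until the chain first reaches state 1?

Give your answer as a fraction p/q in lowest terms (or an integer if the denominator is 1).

Answer: 112/45

Derivation:
Let h_i = expected steps to first reach 1 from state i.
Boundary: h_1 = 0.
First-step equations for the other states:
  h_2 = 1 + 1/2*h_1 + 5/16*h_2 + 3/16*h_3
  h_3 = 1 + 5/16*h_1 + 5/8*h_2 + 1/16*h_3

Substituting h_1 = 0 and rearranging gives the linear system (I - Q) h = 1:
  [11/16, -3/16] . (h_2, h_3) = 1
  [-5/8, 15/16] . (h_2, h_3) = 1

Solving yields:
  h_2 = 32/15
  h_3 = 112/45

Starting state is 3, so the expected hitting time is h_3 = 112/45.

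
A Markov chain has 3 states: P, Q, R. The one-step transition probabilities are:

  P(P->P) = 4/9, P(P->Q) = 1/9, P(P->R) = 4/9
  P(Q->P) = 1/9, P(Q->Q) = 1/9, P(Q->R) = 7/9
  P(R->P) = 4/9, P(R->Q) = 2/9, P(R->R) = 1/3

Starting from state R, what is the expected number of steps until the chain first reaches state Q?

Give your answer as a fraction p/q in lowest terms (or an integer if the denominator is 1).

Answer: 81/14

Derivation:
Let h_i = expected steps to first reach Q from state i.
Boundary: h_Q = 0.
First-step equations for the other states:
  h_P = 1 + 4/9*h_P + 1/9*h_Q + 4/9*h_R
  h_R = 1 + 4/9*h_P + 2/9*h_Q + 1/3*h_R

Substituting h_Q = 0 and rearranging gives the linear system (I - Q) h = 1:
  [5/9, -4/9] . (h_P, h_R) = 1
  [-4/9, 2/3] . (h_P, h_R) = 1

Solving yields:
  h_P = 45/7
  h_R = 81/14

Starting state is R, so the expected hitting time is h_R = 81/14.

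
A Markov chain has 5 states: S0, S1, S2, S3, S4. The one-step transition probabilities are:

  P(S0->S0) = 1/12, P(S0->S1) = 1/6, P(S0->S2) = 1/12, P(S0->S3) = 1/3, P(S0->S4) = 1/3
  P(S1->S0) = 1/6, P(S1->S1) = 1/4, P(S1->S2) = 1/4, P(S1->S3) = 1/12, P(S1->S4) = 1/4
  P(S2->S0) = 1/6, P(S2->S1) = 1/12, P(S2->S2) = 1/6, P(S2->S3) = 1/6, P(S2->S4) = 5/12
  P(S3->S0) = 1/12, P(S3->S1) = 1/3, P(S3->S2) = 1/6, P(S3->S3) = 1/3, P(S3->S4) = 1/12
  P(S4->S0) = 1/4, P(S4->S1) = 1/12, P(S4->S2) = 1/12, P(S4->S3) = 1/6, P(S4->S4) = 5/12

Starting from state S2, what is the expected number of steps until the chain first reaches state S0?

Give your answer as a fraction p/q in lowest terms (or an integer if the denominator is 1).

Let h_i = expected steps to first reach S0 from state i.
Boundary: h_S0 = 0.
First-step equations for the other states:
  h_S1 = 1 + 1/6*h_S0 + 1/4*h_S1 + 1/4*h_S2 + 1/12*h_S3 + 1/4*h_S4
  h_S2 = 1 + 1/6*h_S0 + 1/12*h_S1 + 1/6*h_S2 + 1/6*h_S3 + 5/12*h_S4
  h_S3 = 1 + 1/12*h_S0 + 1/3*h_S1 + 1/6*h_S2 + 1/3*h_S3 + 1/12*h_S4
  h_S4 = 1 + 1/4*h_S0 + 1/12*h_S1 + 1/12*h_S2 + 1/6*h_S3 + 5/12*h_S4

Substituting h_S0 = 0 and rearranging gives the linear system (I - Q) h = 1:
  [3/4, -1/4, -1/12, -1/4] . (h_S1, h_S2, h_S3, h_S4) = 1
  [-1/12, 5/6, -1/6, -5/12] . (h_S1, h_S2, h_S3, h_S4) = 1
  [-1/3, -1/6, 2/3, -1/12] . (h_S1, h_S2, h_S3, h_S4) = 1
  [-1/12, -1/12, -1/6, 7/12] . (h_S1, h_S2, h_S3, h_S4) = 1

Solving yields:
  h_S1 = 14880/2651
  h_S2 = 14832/2651
  h_S3 = 16824/2651
  h_S4 = 1236/241

Starting state is S2, so the expected hitting time is h_S2 = 14832/2651.

Answer: 14832/2651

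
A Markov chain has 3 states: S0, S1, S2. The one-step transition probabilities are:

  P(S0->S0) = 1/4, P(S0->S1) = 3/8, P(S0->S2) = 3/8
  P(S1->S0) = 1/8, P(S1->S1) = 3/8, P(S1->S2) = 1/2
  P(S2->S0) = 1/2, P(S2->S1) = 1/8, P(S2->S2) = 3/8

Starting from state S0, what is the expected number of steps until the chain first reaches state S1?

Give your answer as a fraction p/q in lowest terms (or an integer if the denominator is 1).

Answer: 32/9

Derivation:
Let h_i = expected steps to first reach S1 from state i.
Boundary: h_S1 = 0.
First-step equations for the other states:
  h_S0 = 1 + 1/4*h_S0 + 3/8*h_S1 + 3/8*h_S2
  h_S2 = 1 + 1/2*h_S0 + 1/8*h_S1 + 3/8*h_S2

Substituting h_S1 = 0 and rearranging gives the linear system (I - Q) h = 1:
  [3/4, -3/8] . (h_S0, h_S2) = 1
  [-1/2, 5/8] . (h_S0, h_S2) = 1

Solving yields:
  h_S0 = 32/9
  h_S2 = 40/9

Starting state is S0, so the expected hitting time is h_S0 = 32/9.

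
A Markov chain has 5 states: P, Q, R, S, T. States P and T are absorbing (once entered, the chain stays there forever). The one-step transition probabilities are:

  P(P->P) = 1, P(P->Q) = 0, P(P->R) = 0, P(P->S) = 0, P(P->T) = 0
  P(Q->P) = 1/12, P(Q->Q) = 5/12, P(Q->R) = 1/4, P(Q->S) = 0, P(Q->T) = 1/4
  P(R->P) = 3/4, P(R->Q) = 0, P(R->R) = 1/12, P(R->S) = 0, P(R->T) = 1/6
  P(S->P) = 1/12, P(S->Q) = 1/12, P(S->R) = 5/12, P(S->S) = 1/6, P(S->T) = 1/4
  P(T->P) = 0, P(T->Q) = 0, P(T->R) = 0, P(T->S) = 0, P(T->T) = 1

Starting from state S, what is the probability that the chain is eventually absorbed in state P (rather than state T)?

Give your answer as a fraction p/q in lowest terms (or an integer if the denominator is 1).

Answer: 43/77

Derivation:
Let a_i = P(absorbed in P | start in state i).
Boundary conditions: a_P = 1, a_T = 0.
For each transient state i, a_i = sum_j P(i->j) * a_j:
  a_Q = 1/12*a_P + 5/12*a_Q + 1/4*a_R + 0*a_S + 1/4*a_T
  a_R = 3/4*a_P + 0*a_Q + 1/12*a_R + 0*a_S + 1/6*a_T
  a_S = 1/12*a_P + 1/12*a_Q + 5/12*a_R + 1/6*a_S + 1/4*a_T

Substituting a_P = 1 and a_T = 0, rearrange to (I - Q) a = r where r[i] = P(i -> P):
  [7/12, -1/4, 0] . (a_Q, a_R, a_S) = 1/12
  [0, 11/12, 0] . (a_Q, a_R, a_S) = 3/4
  [-1/12, -5/12, 5/6] . (a_Q, a_R, a_S) = 1/12

Solving yields:
  a_Q = 38/77
  a_R = 9/11
  a_S = 43/77

Starting state is S, so the absorption probability is a_S = 43/77.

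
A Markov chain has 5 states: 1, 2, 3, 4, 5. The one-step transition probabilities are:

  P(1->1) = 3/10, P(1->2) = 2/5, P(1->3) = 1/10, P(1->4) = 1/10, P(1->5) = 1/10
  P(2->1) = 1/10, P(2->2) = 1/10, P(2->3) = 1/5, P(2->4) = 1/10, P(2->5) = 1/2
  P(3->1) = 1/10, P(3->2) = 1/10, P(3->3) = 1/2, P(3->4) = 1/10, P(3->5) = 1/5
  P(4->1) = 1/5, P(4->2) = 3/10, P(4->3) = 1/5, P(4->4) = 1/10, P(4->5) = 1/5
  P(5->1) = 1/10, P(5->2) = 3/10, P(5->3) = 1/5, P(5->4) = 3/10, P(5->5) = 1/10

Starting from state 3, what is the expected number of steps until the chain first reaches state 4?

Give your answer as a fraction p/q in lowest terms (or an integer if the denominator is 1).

Answer: 4160/599

Derivation:
Let h_i = expected steps to first reach 4 from state i.
Boundary: h_4 = 0.
First-step equations for the other states:
  h_1 = 1 + 3/10*h_1 + 2/5*h_2 + 1/10*h_3 + 1/10*h_4 + 1/10*h_5
  h_2 = 1 + 1/10*h_1 + 1/10*h_2 + 1/5*h_3 + 1/10*h_4 + 1/2*h_5
  h_3 = 1 + 1/10*h_1 + 1/10*h_2 + 1/2*h_3 + 1/10*h_4 + 1/5*h_5
  h_5 = 1 + 1/10*h_1 + 3/10*h_2 + 1/5*h_3 + 3/10*h_4 + 1/10*h_5

Substituting h_4 = 0 and rearranging gives the linear system (I - Q) h = 1:
  [7/10, -2/5, -1/10, -1/10] . (h_1, h_2, h_3, h_5) = 1
  [-1/10, 9/10, -1/5, -1/2] . (h_1, h_2, h_3, h_5) = 1
  [-1/10, -1/10, 1/2, -1/5] . (h_1, h_2, h_3, h_5) = 1
  [-1/10, -3/10, -1/5, 9/10] . (h_1, h_2, h_3, h_5) = 1

Solving yields:
  h_1 = 4170/599
  h_2 = 3920/599
  h_3 = 4160/599
  h_5 = 3360/599

Starting state is 3, so the expected hitting time is h_3 = 4160/599.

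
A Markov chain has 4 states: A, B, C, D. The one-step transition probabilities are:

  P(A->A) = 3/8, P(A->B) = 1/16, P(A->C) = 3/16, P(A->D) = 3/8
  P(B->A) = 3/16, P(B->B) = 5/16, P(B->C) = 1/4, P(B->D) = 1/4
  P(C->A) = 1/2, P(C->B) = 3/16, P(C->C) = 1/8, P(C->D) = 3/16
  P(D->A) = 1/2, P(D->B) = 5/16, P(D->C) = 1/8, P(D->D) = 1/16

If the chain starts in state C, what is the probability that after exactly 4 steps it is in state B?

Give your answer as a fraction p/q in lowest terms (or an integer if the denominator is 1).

Answer: 6275/32768

Derivation:
Computing P^4 by repeated multiplication:
P^1 =
  A: [3/8, 1/16, 3/16, 3/8]
  B: [3/16, 5/16, 1/4, 1/4]
  C: [1/2, 3/16, 1/8, 3/16]
  D: [1/2, 5/16, 1/8, 1/16]
P^2 =
  A: [111/256, 25/128, 5/32, 55/256]
  B: [97/256, 15/64, 45/256, 27/128]
  C: [97/256, 11/64, 23/128, 69/256]
  D: [87/256, 11/64, 25/128, 75/256]
P^3 =
  A: [197/512, 189/1024, 723/4096, 1041/4096]
  B: [777/2048, 401/2048, 729/4096, 1011/4096]
  C: [817/2048, 25/128, 697/4096, 965/4096]
  D: [827/2048, 13/64, 687/4096, 923/4096]
P^4 =
  A: [6459/16384, 6365/32768, 705/4096, 7845/32768]
  B: [12825/32768, 6403/32768, 5675/32768, 7865/32768]
  C: [6375/16384, 6275/32768, 5713/32768, 4015/16384]
  D: [6325/16384, 6245/32768, 5755/32768, 4059/16384]

(P^4)[C -> B] = 6275/32768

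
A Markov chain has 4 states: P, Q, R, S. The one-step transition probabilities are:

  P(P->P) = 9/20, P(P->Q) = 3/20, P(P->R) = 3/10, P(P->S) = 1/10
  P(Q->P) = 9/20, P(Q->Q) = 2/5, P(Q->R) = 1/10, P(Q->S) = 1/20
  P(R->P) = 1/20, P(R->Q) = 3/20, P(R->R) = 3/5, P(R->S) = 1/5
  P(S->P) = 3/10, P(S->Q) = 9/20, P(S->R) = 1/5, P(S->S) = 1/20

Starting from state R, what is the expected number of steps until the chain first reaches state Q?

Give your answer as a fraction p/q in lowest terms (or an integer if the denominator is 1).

Answer: 2860/567

Derivation:
Let h_i = expected steps to first reach Q from state i.
Boundary: h_Q = 0.
First-step equations for the other states:
  h_P = 1 + 9/20*h_P + 3/20*h_Q + 3/10*h_R + 1/10*h_S
  h_R = 1 + 1/20*h_P + 3/20*h_Q + 3/5*h_R + 1/5*h_S
  h_S = 1 + 3/10*h_P + 9/20*h_Q + 1/5*h_R + 1/20*h_S

Substituting h_Q = 0 and rearranging gives the linear system (I - Q) h = 1:
  [11/20, -3/10, -1/10] . (h_P, h_R, h_S) = 1
  [-1/20, 2/5, -1/5] . (h_P, h_R, h_S) = 1
  [-3/10, -1/5, 19/20] . (h_P, h_R, h_S) = 1

Solving yields:
  h_P = 2980/567
  h_R = 2860/567
  h_S = 2140/567

Starting state is R, so the expected hitting time is h_R = 2860/567.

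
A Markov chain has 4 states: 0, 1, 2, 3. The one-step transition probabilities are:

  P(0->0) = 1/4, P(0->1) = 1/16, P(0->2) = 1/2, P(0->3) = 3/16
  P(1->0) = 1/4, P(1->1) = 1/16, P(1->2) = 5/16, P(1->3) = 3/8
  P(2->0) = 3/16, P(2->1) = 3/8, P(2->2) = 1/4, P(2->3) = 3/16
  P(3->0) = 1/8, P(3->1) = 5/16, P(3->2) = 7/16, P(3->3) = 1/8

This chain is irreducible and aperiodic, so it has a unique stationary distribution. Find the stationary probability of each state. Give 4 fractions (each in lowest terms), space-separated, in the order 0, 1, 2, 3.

The stationary distribution satisfies pi = pi * P, i.e.:
  pi_0 = 1/4*pi_0 + 1/4*pi_1 + 3/16*pi_2 + 1/8*pi_3
  pi_1 = 1/16*pi_0 + 1/16*pi_1 + 3/8*pi_2 + 5/16*pi_3
  pi_2 = 1/2*pi_0 + 5/16*pi_1 + 1/4*pi_2 + 7/16*pi_3
  pi_3 = 3/16*pi_0 + 3/8*pi_1 + 3/16*pi_2 + 1/8*pi_3
with normalization: pi_0 + pi_1 + pi_2 + pi_3 = 1.

Using the first 3 balance equations plus normalization, the linear system A*pi = b is:
  [-3/4, 1/4, 3/16, 1/8] . pi = 0
  [1/16, -15/16, 3/8, 5/16] . pi = 0
  [1/2, 5/16, -3/4, 7/16] . pi = 0
  [1, 1, 1, 1] . pi = 1

Solving yields:
  pi_0 = 549/2735
  pi_1 = 249/1094
  pi_2 = 971/2735
  pi_3 = 237/1094

Verification (pi * P):
  549/2735*1/4 + 249/1094*1/4 + 971/2735*3/16 + 237/1094*1/8 = 549/2735 = pi_0  (ok)
  549/2735*1/16 + 249/1094*1/16 + 971/2735*3/8 + 237/1094*5/16 = 249/1094 = pi_1  (ok)
  549/2735*1/2 + 249/1094*5/16 + 971/2735*1/4 + 237/1094*7/16 = 971/2735 = pi_2  (ok)
  549/2735*3/16 + 249/1094*3/8 + 971/2735*3/16 + 237/1094*1/8 = 237/1094 = pi_3  (ok)

Answer: 549/2735 249/1094 971/2735 237/1094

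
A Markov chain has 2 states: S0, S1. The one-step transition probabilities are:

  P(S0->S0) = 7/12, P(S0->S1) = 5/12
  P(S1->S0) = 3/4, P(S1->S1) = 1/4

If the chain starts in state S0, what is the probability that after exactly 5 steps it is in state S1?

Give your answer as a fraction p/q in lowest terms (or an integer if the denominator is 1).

Answer: 5555/15552

Derivation:
Computing P^5 by repeated multiplication:
P^1 =
  S0: [7/12, 5/12]
  S1: [3/4, 1/4]
P^2 =
  S0: [47/72, 25/72]
  S1: [5/8, 3/8]
P^3 =
  S0: [277/432, 155/432]
  S1: [31/48, 17/48]
P^4 =
  S0: [1667/2592, 925/2592]
  S1: [185/288, 103/288]
P^5 =
  S0: [9997/15552, 5555/15552]
  S1: [1111/1728, 617/1728]

(P^5)[S0 -> S1] = 5555/15552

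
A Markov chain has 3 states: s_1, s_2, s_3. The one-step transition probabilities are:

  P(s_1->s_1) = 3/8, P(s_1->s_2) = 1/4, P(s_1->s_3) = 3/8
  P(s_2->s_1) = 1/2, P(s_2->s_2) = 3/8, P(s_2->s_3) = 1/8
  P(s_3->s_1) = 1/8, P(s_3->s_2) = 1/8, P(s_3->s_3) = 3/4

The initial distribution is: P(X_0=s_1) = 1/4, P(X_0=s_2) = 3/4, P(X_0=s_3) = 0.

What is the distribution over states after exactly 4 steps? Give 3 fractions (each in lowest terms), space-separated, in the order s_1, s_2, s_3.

Propagating the distribution step by step (d_{t+1} = d_t * P):
d_0 = (s_1=1/4, s_2=3/4, s_3=0)
  d_1[s_1] = 1/4*3/8 + 3/4*1/2 + 0*1/8 = 15/32
  d_1[s_2] = 1/4*1/4 + 3/4*3/8 + 0*1/8 = 11/32
  d_1[s_3] = 1/4*3/8 + 3/4*1/8 + 0*3/4 = 3/16
d_1 = (s_1=15/32, s_2=11/32, s_3=3/16)
  d_2[s_1] = 15/32*3/8 + 11/32*1/2 + 3/16*1/8 = 95/256
  d_2[s_2] = 15/32*1/4 + 11/32*3/8 + 3/16*1/8 = 69/256
  d_2[s_3] = 15/32*3/8 + 11/32*1/8 + 3/16*3/4 = 23/64
d_2 = (s_1=95/256, s_2=69/256, s_3=23/64)
  d_3[s_1] = 95/256*3/8 + 69/256*1/2 + 23/64*1/8 = 653/2048
  d_3[s_2] = 95/256*1/4 + 69/256*3/8 + 23/64*1/8 = 489/2048
  d_3[s_3] = 95/256*3/8 + 69/256*1/8 + 23/64*3/4 = 453/1024
d_3 = (s_1=653/2048, s_2=489/2048, s_3=453/1024)
  d_4[s_1] = 653/2048*3/8 + 489/2048*1/2 + 453/1024*1/8 = 4821/16384
  d_4[s_2] = 653/2048*1/4 + 489/2048*3/8 + 453/1024*1/8 = 3679/16384
  d_4[s_3] = 653/2048*3/8 + 489/2048*1/8 + 453/1024*3/4 = 1971/4096
d_4 = (s_1=4821/16384, s_2=3679/16384, s_3=1971/4096)

Answer: 4821/16384 3679/16384 1971/4096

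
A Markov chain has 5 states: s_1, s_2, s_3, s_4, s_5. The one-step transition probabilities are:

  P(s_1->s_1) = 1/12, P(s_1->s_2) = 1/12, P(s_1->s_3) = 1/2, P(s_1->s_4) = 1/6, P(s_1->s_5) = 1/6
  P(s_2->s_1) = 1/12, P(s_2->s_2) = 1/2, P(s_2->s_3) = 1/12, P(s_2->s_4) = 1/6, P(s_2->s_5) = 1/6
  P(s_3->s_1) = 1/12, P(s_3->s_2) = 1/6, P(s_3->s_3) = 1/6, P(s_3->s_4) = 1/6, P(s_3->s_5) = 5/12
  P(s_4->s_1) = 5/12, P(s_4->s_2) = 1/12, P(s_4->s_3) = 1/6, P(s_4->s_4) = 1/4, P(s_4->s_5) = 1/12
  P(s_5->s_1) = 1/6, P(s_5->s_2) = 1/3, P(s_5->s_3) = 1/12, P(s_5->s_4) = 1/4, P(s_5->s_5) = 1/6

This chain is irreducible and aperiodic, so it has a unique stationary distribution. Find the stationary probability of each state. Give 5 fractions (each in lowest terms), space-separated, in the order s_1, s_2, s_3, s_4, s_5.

Answer: 575/3459 4381/17295 3193/17295 1151/5765 1131/5765

Derivation:
The stationary distribution satisfies pi = pi * P, i.e.:
  pi_s_1 = 1/12*pi_s_1 + 1/12*pi_s_2 + 1/12*pi_s_3 + 5/12*pi_s_4 + 1/6*pi_s_5
  pi_s_2 = 1/12*pi_s_1 + 1/2*pi_s_2 + 1/6*pi_s_3 + 1/12*pi_s_4 + 1/3*pi_s_5
  pi_s_3 = 1/2*pi_s_1 + 1/12*pi_s_2 + 1/6*pi_s_3 + 1/6*pi_s_4 + 1/12*pi_s_5
  pi_s_4 = 1/6*pi_s_1 + 1/6*pi_s_2 + 1/6*pi_s_3 + 1/4*pi_s_4 + 1/4*pi_s_5
  pi_s_5 = 1/6*pi_s_1 + 1/6*pi_s_2 + 5/12*pi_s_3 + 1/12*pi_s_4 + 1/6*pi_s_5
with normalization: pi_s_1 + pi_s_2 + pi_s_3 + pi_s_4 + pi_s_5 = 1.

Using the first 4 balance equations plus normalization, the linear system A*pi = b is:
  [-11/12, 1/12, 1/12, 5/12, 1/6] . pi = 0
  [1/12, -1/2, 1/6, 1/12, 1/3] . pi = 0
  [1/2, 1/12, -5/6, 1/6, 1/12] . pi = 0
  [1/6, 1/6, 1/6, -3/4, 1/4] . pi = 0
  [1, 1, 1, 1, 1] . pi = 1

Solving yields:
  pi_s_1 = 575/3459
  pi_s_2 = 4381/17295
  pi_s_3 = 3193/17295
  pi_s_4 = 1151/5765
  pi_s_5 = 1131/5765

Verification (pi * P):
  575/3459*1/12 + 4381/17295*1/12 + 3193/17295*1/12 + 1151/5765*5/12 + 1131/5765*1/6 = 575/3459 = pi_s_1  (ok)
  575/3459*1/12 + 4381/17295*1/2 + 3193/17295*1/6 + 1151/5765*1/12 + 1131/5765*1/3 = 4381/17295 = pi_s_2  (ok)
  575/3459*1/2 + 4381/17295*1/12 + 3193/17295*1/6 + 1151/5765*1/6 + 1131/5765*1/12 = 3193/17295 = pi_s_3  (ok)
  575/3459*1/6 + 4381/17295*1/6 + 3193/17295*1/6 + 1151/5765*1/4 + 1131/5765*1/4 = 1151/5765 = pi_s_4  (ok)
  575/3459*1/6 + 4381/17295*1/6 + 3193/17295*5/12 + 1151/5765*1/12 + 1131/5765*1/6 = 1131/5765 = pi_s_5  (ok)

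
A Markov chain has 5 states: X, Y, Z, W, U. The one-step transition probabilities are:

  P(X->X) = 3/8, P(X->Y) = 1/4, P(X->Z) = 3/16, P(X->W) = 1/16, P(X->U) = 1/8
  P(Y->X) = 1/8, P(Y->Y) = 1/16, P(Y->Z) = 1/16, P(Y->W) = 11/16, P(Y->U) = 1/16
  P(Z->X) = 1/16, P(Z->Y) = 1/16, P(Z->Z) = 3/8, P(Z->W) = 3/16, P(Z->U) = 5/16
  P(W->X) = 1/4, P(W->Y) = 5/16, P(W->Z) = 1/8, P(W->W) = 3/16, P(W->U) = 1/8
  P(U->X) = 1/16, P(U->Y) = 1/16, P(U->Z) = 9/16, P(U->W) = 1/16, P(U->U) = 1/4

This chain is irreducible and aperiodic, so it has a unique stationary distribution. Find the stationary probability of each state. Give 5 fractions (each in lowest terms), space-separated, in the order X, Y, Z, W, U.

Answer: 3255/19921 5869/39842 1015/3622 8633/39842 7665/39842

Derivation:
The stationary distribution satisfies pi = pi * P, i.e.:
  pi_X = 3/8*pi_X + 1/8*pi_Y + 1/16*pi_Z + 1/4*pi_W + 1/16*pi_U
  pi_Y = 1/4*pi_X + 1/16*pi_Y + 1/16*pi_Z + 5/16*pi_W + 1/16*pi_U
  pi_Z = 3/16*pi_X + 1/16*pi_Y + 3/8*pi_Z + 1/8*pi_W + 9/16*pi_U
  pi_W = 1/16*pi_X + 11/16*pi_Y + 3/16*pi_Z + 3/16*pi_W + 1/16*pi_U
  pi_U = 1/8*pi_X + 1/16*pi_Y + 5/16*pi_Z + 1/8*pi_W + 1/4*pi_U
with normalization: pi_X + pi_Y + pi_Z + pi_W + pi_U = 1.

Using the first 4 balance equations plus normalization, the linear system A*pi = b is:
  [-5/8, 1/8, 1/16, 1/4, 1/16] . pi = 0
  [1/4, -15/16, 1/16, 5/16, 1/16] . pi = 0
  [3/16, 1/16, -5/8, 1/8, 9/16] . pi = 0
  [1/16, 11/16, 3/16, -13/16, 1/16] . pi = 0
  [1, 1, 1, 1, 1] . pi = 1

Solving yields:
  pi_X = 3255/19921
  pi_Y = 5869/39842
  pi_Z = 1015/3622
  pi_W = 8633/39842
  pi_U = 7665/39842

Verification (pi * P):
  3255/19921*3/8 + 5869/39842*1/8 + 1015/3622*1/16 + 8633/39842*1/4 + 7665/39842*1/16 = 3255/19921 = pi_X  (ok)
  3255/19921*1/4 + 5869/39842*1/16 + 1015/3622*1/16 + 8633/39842*5/16 + 7665/39842*1/16 = 5869/39842 = pi_Y  (ok)
  3255/19921*3/16 + 5869/39842*1/16 + 1015/3622*3/8 + 8633/39842*1/8 + 7665/39842*9/16 = 1015/3622 = pi_Z  (ok)
  3255/19921*1/16 + 5869/39842*11/16 + 1015/3622*3/16 + 8633/39842*3/16 + 7665/39842*1/16 = 8633/39842 = pi_W  (ok)
  3255/19921*1/8 + 5869/39842*1/16 + 1015/3622*5/16 + 8633/39842*1/8 + 7665/39842*1/4 = 7665/39842 = pi_U  (ok)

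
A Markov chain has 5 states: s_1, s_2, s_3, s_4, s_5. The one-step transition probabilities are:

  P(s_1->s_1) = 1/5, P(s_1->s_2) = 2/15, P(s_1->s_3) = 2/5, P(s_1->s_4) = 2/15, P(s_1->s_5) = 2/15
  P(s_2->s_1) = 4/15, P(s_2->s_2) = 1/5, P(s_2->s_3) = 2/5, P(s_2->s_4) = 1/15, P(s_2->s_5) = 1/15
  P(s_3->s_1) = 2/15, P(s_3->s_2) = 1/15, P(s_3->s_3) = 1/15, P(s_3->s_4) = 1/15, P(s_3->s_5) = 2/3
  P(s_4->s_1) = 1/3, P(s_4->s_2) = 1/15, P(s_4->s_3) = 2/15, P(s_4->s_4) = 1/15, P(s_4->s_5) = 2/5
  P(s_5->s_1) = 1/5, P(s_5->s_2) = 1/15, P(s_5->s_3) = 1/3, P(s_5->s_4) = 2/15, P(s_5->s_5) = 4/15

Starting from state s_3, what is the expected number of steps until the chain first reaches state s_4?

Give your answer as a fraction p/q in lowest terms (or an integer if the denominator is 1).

Let h_i = expected steps to first reach s_4 from state i.
Boundary: h_s_4 = 0.
First-step equations for the other states:
  h_s_1 = 1 + 1/5*h_s_1 + 2/15*h_s_2 + 2/5*h_s_3 + 2/15*h_s_4 + 2/15*h_s_5
  h_s_2 = 1 + 4/15*h_s_1 + 1/5*h_s_2 + 2/5*h_s_3 + 1/15*h_s_4 + 1/15*h_s_5
  h_s_3 = 1 + 2/15*h_s_1 + 1/15*h_s_2 + 1/15*h_s_3 + 1/15*h_s_4 + 2/3*h_s_5
  h_s_5 = 1 + 1/5*h_s_1 + 1/15*h_s_2 + 1/3*h_s_3 + 2/15*h_s_4 + 4/15*h_s_5

Substituting h_s_4 = 0 and rearranging gives the linear system (I - Q) h = 1:
  [4/5, -2/15, -2/5, -2/15] . (h_s_1, h_s_2, h_s_3, h_s_5) = 1
  [-4/15, 4/5, -2/5, -1/15] . (h_s_1, h_s_2, h_s_3, h_s_5) = 1
  [-2/15, -1/15, 14/15, -2/3] . (h_s_1, h_s_2, h_s_3, h_s_5) = 1
  [-1/5, -1/15, -1/3, 11/15] . (h_s_1, h_s_2, h_s_3, h_s_5) = 1

Solving yields:
  h_s_1 = 55995/6034
  h_s_2 = 30015/3017
  h_s_3 = 58395/6034
  h_s_5 = 27750/3017

Starting state is s_3, so the expected hitting time is h_s_3 = 58395/6034.

Answer: 58395/6034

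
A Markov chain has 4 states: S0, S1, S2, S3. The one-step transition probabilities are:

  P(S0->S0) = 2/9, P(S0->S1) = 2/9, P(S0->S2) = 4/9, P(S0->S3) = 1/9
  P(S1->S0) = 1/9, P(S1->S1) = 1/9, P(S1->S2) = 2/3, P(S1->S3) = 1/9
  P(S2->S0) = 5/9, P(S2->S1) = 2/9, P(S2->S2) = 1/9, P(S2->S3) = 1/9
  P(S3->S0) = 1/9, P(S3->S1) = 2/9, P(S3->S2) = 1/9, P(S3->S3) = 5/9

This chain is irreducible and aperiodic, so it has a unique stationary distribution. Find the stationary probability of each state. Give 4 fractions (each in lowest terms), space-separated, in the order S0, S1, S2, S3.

The stationary distribution satisfies pi = pi * P, i.e.:
  pi_S0 = 2/9*pi_S0 + 1/9*pi_S1 + 5/9*pi_S2 + 1/9*pi_S3
  pi_S1 = 2/9*pi_S0 + 1/9*pi_S1 + 2/9*pi_S2 + 2/9*pi_S3
  pi_S2 = 4/9*pi_S0 + 2/3*pi_S1 + 1/9*pi_S2 + 1/9*pi_S3
  pi_S3 = 1/9*pi_S0 + 1/9*pi_S1 + 1/9*pi_S2 + 5/9*pi_S3
with normalization: pi_S0 + pi_S1 + pi_S2 + pi_S3 = 1.

Using the first 3 balance equations plus normalization, the linear system A*pi = b is:
  [-7/9, 1/9, 5/9, 1/9] . pi = 0
  [2/9, -8/9, 2/9, 2/9] . pi = 0
  [4/9, 2/3, -8/9, 1/9] . pi = 0
  [1, 1, 1, 1] . pi = 1

Solving yields:
  pi_S0 = 17/60
  pi_S1 = 1/5
  pi_S2 = 19/60
  pi_S3 = 1/5

Verification (pi * P):
  17/60*2/9 + 1/5*1/9 + 19/60*5/9 + 1/5*1/9 = 17/60 = pi_S0  (ok)
  17/60*2/9 + 1/5*1/9 + 19/60*2/9 + 1/5*2/9 = 1/5 = pi_S1  (ok)
  17/60*4/9 + 1/5*2/3 + 19/60*1/9 + 1/5*1/9 = 19/60 = pi_S2  (ok)
  17/60*1/9 + 1/5*1/9 + 19/60*1/9 + 1/5*5/9 = 1/5 = pi_S3  (ok)

Answer: 17/60 1/5 19/60 1/5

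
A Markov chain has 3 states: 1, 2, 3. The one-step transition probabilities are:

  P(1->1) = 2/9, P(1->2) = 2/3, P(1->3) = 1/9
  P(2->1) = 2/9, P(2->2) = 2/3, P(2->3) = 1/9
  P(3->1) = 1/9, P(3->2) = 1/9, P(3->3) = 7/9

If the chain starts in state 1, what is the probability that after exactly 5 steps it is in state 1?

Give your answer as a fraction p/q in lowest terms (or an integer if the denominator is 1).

Computing P^5 by repeated multiplication:
P^1 =
  1: [2/9, 2/3, 1/9]
  2: [2/9, 2/3, 1/9]
  3: [1/9, 1/9, 7/9]
P^2 =
  1: [17/81, 49/81, 5/27]
  2: [17/81, 49/81, 5/27]
  3: [11/81, 19/81, 17/27]
P^3 =
  1: [49/243, 137/243, 19/81]
  2: [49/243, 137/243, 19/81]
  3: [37/243, 77/243, 43/81]
P^4 =
  1: [143/729, 391/729, 65/243]
  2: [143/729, 391/729, 65/243]
  3: [119/729, 271/729, 113/243]
P^5 =
  1: [421/2187, 1133/2187, 211/729]
  2: [421/2187, 1133/2187, 211/729]
  3: [373/2187, 893/2187, 307/729]

(P^5)[1 -> 1] = 421/2187

Answer: 421/2187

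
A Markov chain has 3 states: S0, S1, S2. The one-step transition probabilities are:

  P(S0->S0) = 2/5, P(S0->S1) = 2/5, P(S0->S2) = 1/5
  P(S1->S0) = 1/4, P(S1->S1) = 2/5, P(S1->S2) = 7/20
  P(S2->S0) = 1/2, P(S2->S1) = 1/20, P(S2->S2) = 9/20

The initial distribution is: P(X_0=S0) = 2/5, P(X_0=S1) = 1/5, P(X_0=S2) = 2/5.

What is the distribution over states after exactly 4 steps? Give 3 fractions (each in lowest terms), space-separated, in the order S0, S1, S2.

Answer: 311347/800000 114773/400000 259107/800000

Derivation:
Propagating the distribution step by step (d_{t+1} = d_t * P):
d_0 = (S0=2/5, S1=1/5, S2=2/5)
  d_1[S0] = 2/5*2/5 + 1/5*1/4 + 2/5*1/2 = 41/100
  d_1[S1] = 2/5*2/5 + 1/5*2/5 + 2/5*1/20 = 13/50
  d_1[S2] = 2/5*1/5 + 1/5*7/20 + 2/5*9/20 = 33/100
d_1 = (S0=41/100, S1=13/50, S2=33/100)
  d_2[S0] = 41/100*2/5 + 13/50*1/4 + 33/100*1/2 = 197/500
  d_2[S1] = 41/100*2/5 + 13/50*2/5 + 33/100*1/20 = 569/2000
  d_2[S2] = 41/100*1/5 + 13/50*7/20 + 33/100*9/20 = 643/2000
d_2 = (S0=197/500, S1=569/2000, S2=643/2000)
  d_3[S0] = 197/500*2/5 + 569/2000*1/4 + 643/2000*1/2 = 15579/40000
  d_3[S1] = 197/500*2/5 + 569/2000*2/5 + 643/2000*1/20 = 11499/40000
  d_3[S2] = 197/500*1/5 + 569/2000*7/20 + 643/2000*9/20 = 6461/20000
d_3 = (S0=15579/40000, S1=11499/40000, S2=6461/20000)
  d_4[S0] = 15579/40000*2/5 + 11499/40000*1/4 + 6461/20000*1/2 = 311347/800000
  d_4[S1] = 15579/40000*2/5 + 11499/40000*2/5 + 6461/20000*1/20 = 114773/400000
  d_4[S2] = 15579/40000*1/5 + 11499/40000*7/20 + 6461/20000*9/20 = 259107/800000
d_4 = (S0=311347/800000, S1=114773/400000, S2=259107/800000)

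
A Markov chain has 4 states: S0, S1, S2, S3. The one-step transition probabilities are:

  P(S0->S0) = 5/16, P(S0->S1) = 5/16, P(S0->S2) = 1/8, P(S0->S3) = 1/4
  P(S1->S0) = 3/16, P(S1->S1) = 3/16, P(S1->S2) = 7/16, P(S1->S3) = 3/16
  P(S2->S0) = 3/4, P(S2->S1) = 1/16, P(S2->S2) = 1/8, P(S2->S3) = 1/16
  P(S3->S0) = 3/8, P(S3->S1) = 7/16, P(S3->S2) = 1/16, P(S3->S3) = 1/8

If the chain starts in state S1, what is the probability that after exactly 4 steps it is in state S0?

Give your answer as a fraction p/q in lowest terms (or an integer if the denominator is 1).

Answer: 12141/32768

Derivation:
Computing P^4 by repeated multiplication:
P^1 =
  S0: [5/16, 5/16, 1/8, 1/4]
  S1: [3/16, 3/16, 7/16, 3/16]
  S2: [3/4, 1/16, 1/8, 1/16]
  S3: [3/8, 7/16, 1/16, 1/8]
P^2 =
  S0: [11/32, 35/128, 53/256, 45/256]
  S1: [63/128, 13/64, 11/64, 17/128]
  S2: [93/256, 9/32, 9/64, 55/256]
  S3: [75/256, 33/128, 65/256, 25/128]
P^3 =
  S0: [389/1024, 509/2048, 817/4096, 705/4096]
  S1: [759/2048, 267/1024, 369/2048, 193/1024]
  S2: [1443/4096, 551/2048, 817/4096, 367/2048]
  S3: [1653/4096, 247/1024, 99/512, 663/4096]
P^4 =
  S0: [6217/16384, 8293/32768, 12577/65536, 11505/65536]
  S1: [12141/32768, 2117/8192, 1595/8192, 5779/32768]
  S2: [24729/65536, 4119/16384, 1621/8192, 11363/65536]
  S3: [24711/65536, 8331/32768, 12469/65536, 5847/32768]

(P^4)[S1 -> S0] = 12141/32768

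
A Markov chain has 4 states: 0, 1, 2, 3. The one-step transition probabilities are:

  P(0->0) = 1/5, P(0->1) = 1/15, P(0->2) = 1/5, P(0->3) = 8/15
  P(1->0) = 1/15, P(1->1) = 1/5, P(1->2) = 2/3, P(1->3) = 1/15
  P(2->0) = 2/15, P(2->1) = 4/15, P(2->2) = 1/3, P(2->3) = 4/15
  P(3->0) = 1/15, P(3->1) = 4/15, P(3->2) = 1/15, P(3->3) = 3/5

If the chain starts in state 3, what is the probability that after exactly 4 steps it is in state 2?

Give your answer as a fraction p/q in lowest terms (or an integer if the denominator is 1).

Answer: 556/1875

Derivation:
Computing P^4 by repeated multiplication:
P^1 =
  0: [1/5, 1/15, 1/5, 8/15]
  1: [1/15, 1/5, 2/3, 1/15]
  2: [2/15, 4/15, 1/3, 4/15]
  3: [1/15, 4/15, 1/15, 3/5]
P^2 =
  0: [8/75, 2/9, 14/75, 109/225]
  1: [3/25, 6/25, 28/75, 4/15]
  2: [8/75, 2/9, 1/3, 76/225]
  3: [2/25, 53/225, 19/75, 97/225]
P^3 =
  0: [7/75, 778/3375, 33/125, 1391/3375]
  1: [121/1125, 17/75, 367/1125, 382/1125]
  2: [116/1125, 778/3375, 341/1125, 1226/3375]
  3: [106/1125, 793/3375, 322/1125, 1298/3375]
P^4 =
  0: [544/5625, 11777/50625, 1619/5625, 19381/50625]
  1: [578/5625, 1294/5625, 38/125, 227/625]
  2: [566/5625, 11678/50625, 337/1125, 18688/50625]
  3: [553/5625, 11753/50625, 556/1875, 18883/50625]

(P^4)[3 -> 2] = 556/1875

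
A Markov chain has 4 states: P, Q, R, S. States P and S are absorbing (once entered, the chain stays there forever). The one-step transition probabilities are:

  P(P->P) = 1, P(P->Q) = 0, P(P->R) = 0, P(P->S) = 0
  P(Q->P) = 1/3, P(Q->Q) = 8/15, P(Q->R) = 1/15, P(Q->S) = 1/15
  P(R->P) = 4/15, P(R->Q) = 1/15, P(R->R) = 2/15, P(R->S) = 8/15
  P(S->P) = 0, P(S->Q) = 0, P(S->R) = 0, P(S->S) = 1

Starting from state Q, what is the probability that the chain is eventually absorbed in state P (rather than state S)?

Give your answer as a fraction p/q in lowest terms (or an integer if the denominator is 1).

Let a_i = P(absorbed in P | start in state i).
Boundary conditions: a_P = 1, a_S = 0.
For each transient state i, a_i = sum_j P(i->j) * a_j:
  a_Q = 1/3*a_P + 8/15*a_Q + 1/15*a_R + 1/15*a_S
  a_R = 4/15*a_P + 1/15*a_Q + 2/15*a_R + 8/15*a_S

Substituting a_P = 1 and a_S = 0, rearrange to (I - Q) a = r where r[i] = P(i -> P):
  [7/15, -1/15] . (a_Q, a_R) = 1/3
  [-1/15, 13/15] . (a_Q, a_R) = 4/15

Solving yields:
  a_Q = 23/30
  a_R = 11/30

Starting state is Q, so the absorption probability is a_Q = 23/30.

Answer: 23/30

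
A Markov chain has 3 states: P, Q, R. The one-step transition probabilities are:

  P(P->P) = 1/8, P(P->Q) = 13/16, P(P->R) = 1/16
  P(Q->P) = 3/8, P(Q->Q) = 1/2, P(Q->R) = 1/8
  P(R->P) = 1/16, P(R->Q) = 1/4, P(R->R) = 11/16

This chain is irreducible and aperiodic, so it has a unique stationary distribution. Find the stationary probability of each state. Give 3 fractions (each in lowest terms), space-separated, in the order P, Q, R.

The stationary distribution satisfies pi = pi * P, i.e.:
  pi_P = 1/8*pi_P + 3/8*pi_Q + 1/16*pi_R
  pi_Q = 13/16*pi_P + 1/2*pi_Q + 1/4*pi_R
  pi_R = 1/16*pi_P + 1/8*pi_Q + 11/16*pi_R
with normalization: pi_P + pi_Q + pi_R = 1.

Using the first 2 balance equations plus normalization, the linear system A*pi = b is:
  [-7/8, 3/8, 1/16] . pi = 0
  [13/16, -1/2, 1/4] . pi = 0
  [1, 1, 1] . pi = 1

Solving yields:
  pi_P = 32/135
  pi_Q = 23/45
  pi_R = 34/135

Verification (pi * P):
  32/135*1/8 + 23/45*3/8 + 34/135*1/16 = 32/135 = pi_P  (ok)
  32/135*13/16 + 23/45*1/2 + 34/135*1/4 = 23/45 = pi_Q  (ok)
  32/135*1/16 + 23/45*1/8 + 34/135*11/16 = 34/135 = pi_R  (ok)

Answer: 32/135 23/45 34/135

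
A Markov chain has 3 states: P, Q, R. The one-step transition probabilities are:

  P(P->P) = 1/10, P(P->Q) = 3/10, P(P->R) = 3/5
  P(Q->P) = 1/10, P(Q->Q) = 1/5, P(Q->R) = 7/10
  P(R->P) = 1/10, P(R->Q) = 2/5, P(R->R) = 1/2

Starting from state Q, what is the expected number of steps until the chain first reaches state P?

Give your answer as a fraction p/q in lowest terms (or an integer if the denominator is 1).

Let h_i = expected steps to first reach P from state i.
Boundary: h_P = 0.
First-step equations for the other states:
  h_Q = 1 + 1/10*h_P + 1/5*h_Q + 7/10*h_R
  h_R = 1 + 1/10*h_P + 2/5*h_Q + 1/2*h_R

Substituting h_P = 0 and rearranging gives the linear system (I - Q) h = 1:
  [4/5, -7/10] . (h_Q, h_R) = 1
  [-2/5, 1/2] . (h_Q, h_R) = 1

Solving yields:
  h_Q = 10
  h_R = 10

Starting state is Q, so the expected hitting time is h_Q = 10.

Answer: 10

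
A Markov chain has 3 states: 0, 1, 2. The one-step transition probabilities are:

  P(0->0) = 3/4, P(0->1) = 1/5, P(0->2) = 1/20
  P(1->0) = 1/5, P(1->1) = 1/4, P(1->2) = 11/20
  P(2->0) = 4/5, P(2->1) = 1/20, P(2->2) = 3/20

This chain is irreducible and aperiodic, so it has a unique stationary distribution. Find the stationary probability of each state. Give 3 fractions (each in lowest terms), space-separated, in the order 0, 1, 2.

Answer: 61/93 23/124 59/372

Derivation:
The stationary distribution satisfies pi = pi * P, i.e.:
  pi_0 = 3/4*pi_0 + 1/5*pi_1 + 4/5*pi_2
  pi_1 = 1/5*pi_0 + 1/4*pi_1 + 1/20*pi_2
  pi_2 = 1/20*pi_0 + 11/20*pi_1 + 3/20*pi_2
with normalization: pi_0 + pi_1 + pi_2 = 1.

Using the first 2 balance equations plus normalization, the linear system A*pi = b is:
  [-1/4, 1/5, 4/5] . pi = 0
  [1/5, -3/4, 1/20] . pi = 0
  [1, 1, 1] . pi = 1

Solving yields:
  pi_0 = 61/93
  pi_1 = 23/124
  pi_2 = 59/372

Verification (pi * P):
  61/93*3/4 + 23/124*1/5 + 59/372*4/5 = 61/93 = pi_0  (ok)
  61/93*1/5 + 23/124*1/4 + 59/372*1/20 = 23/124 = pi_1  (ok)
  61/93*1/20 + 23/124*11/20 + 59/372*3/20 = 59/372 = pi_2  (ok)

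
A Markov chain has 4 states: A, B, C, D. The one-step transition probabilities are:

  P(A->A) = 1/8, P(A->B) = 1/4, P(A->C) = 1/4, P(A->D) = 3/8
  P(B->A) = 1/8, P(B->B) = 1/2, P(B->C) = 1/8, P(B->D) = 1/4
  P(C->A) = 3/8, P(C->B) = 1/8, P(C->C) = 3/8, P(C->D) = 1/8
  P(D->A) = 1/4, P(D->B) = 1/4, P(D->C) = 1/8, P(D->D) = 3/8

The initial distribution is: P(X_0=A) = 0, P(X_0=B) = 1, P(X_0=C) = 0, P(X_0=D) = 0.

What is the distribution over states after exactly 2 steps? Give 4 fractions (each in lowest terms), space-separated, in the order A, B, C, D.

Answer: 3/16 23/64 11/64 9/32

Derivation:
Propagating the distribution step by step (d_{t+1} = d_t * P):
d_0 = (A=0, B=1, C=0, D=0)
  d_1[A] = 0*1/8 + 1*1/8 + 0*3/8 + 0*1/4 = 1/8
  d_1[B] = 0*1/4 + 1*1/2 + 0*1/8 + 0*1/4 = 1/2
  d_1[C] = 0*1/4 + 1*1/8 + 0*3/8 + 0*1/8 = 1/8
  d_1[D] = 0*3/8 + 1*1/4 + 0*1/8 + 0*3/8 = 1/4
d_1 = (A=1/8, B=1/2, C=1/8, D=1/4)
  d_2[A] = 1/8*1/8 + 1/2*1/8 + 1/8*3/8 + 1/4*1/4 = 3/16
  d_2[B] = 1/8*1/4 + 1/2*1/2 + 1/8*1/8 + 1/4*1/4 = 23/64
  d_2[C] = 1/8*1/4 + 1/2*1/8 + 1/8*3/8 + 1/4*1/8 = 11/64
  d_2[D] = 1/8*3/8 + 1/2*1/4 + 1/8*1/8 + 1/4*3/8 = 9/32
d_2 = (A=3/16, B=23/64, C=11/64, D=9/32)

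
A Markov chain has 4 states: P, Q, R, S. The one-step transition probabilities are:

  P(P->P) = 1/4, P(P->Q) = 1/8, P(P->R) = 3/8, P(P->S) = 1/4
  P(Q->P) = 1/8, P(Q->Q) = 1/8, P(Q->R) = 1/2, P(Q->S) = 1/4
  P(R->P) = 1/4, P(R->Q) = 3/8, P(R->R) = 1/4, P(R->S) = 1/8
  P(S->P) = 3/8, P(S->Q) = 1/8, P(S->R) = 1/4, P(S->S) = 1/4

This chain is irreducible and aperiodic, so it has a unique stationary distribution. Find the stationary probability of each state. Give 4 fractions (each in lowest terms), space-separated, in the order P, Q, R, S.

Answer: 1/4 5/24 1/3 5/24

Derivation:
The stationary distribution satisfies pi = pi * P, i.e.:
  pi_P = 1/4*pi_P + 1/8*pi_Q + 1/4*pi_R + 3/8*pi_S
  pi_Q = 1/8*pi_P + 1/8*pi_Q + 3/8*pi_R + 1/8*pi_S
  pi_R = 3/8*pi_P + 1/2*pi_Q + 1/4*pi_R + 1/4*pi_S
  pi_S = 1/4*pi_P + 1/4*pi_Q + 1/8*pi_R + 1/4*pi_S
with normalization: pi_P + pi_Q + pi_R + pi_S = 1.

Using the first 3 balance equations plus normalization, the linear system A*pi = b is:
  [-3/4, 1/8, 1/4, 3/8] . pi = 0
  [1/8, -7/8, 3/8, 1/8] . pi = 0
  [3/8, 1/2, -3/4, 1/4] . pi = 0
  [1, 1, 1, 1] . pi = 1

Solving yields:
  pi_P = 1/4
  pi_Q = 5/24
  pi_R = 1/3
  pi_S = 5/24

Verification (pi * P):
  1/4*1/4 + 5/24*1/8 + 1/3*1/4 + 5/24*3/8 = 1/4 = pi_P  (ok)
  1/4*1/8 + 5/24*1/8 + 1/3*3/8 + 5/24*1/8 = 5/24 = pi_Q  (ok)
  1/4*3/8 + 5/24*1/2 + 1/3*1/4 + 5/24*1/4 = 1/3 = pi_R  (ok)
  1/4*1/4 + 5/24*1/4 + 1/3*1/8 + 5/24*1/4 = 5/24 = pi_S  (ok)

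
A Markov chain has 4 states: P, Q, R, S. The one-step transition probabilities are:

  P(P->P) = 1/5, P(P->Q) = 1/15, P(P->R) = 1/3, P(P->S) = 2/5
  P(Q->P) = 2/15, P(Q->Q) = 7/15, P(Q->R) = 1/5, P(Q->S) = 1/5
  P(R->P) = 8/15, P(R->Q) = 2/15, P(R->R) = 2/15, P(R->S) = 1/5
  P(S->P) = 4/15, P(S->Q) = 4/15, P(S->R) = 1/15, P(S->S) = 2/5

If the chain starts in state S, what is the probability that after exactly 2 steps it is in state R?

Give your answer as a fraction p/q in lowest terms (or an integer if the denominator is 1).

Computing P^2 by repeated multiplication:
P^1 =
  P: [1/5, 1/15, 1/3, 2/5]
  Q: [2/15, 7/15, 1/5, 1/5]
  R: [8/15, 2/15, 2/15, 1/5]
  S: [4/15, 4/15, 1/15, 2/5]
P^2 =
  P: [1/3, 44/225, 34/225, 8/25]
  Q: [56/225, 23/75, 8/45, 4/15]
  R: [56/225, 38/225, 53/225, 26/75]
  S: [52/225, 58/225, 8/45, 1/3]

(P^2)[S -> R] = 8/45

Answer: 8/45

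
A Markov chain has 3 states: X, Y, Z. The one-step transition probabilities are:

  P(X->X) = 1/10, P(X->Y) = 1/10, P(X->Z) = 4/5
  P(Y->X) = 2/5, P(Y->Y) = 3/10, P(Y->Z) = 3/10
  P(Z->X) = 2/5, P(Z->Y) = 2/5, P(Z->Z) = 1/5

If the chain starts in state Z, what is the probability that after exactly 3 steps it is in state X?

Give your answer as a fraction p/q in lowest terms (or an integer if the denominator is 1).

Answer: 79/250

Derivation:
Computing P^3 by repeated multiplication:
P^1 =
  X: [1/10, 1/10, 4/5]
  Y: [2/5, 3/10, 3/10]
  Z: [2/5, 2/5, 1/5]
P^2 =
  X: [37/100, 9/25, 27/100]
  Y: [7/25, 1/4, 47/100]
  Z: [7/25, 6/25, 12/25]
P^3 =
  X: [289/1000, 253/1000, 229/500]
  Y: [79/250, 291/1000, 393/1000]
  Z: [79/250, 73/250, 49/125]

(P^3)[Z -> X] = 79/250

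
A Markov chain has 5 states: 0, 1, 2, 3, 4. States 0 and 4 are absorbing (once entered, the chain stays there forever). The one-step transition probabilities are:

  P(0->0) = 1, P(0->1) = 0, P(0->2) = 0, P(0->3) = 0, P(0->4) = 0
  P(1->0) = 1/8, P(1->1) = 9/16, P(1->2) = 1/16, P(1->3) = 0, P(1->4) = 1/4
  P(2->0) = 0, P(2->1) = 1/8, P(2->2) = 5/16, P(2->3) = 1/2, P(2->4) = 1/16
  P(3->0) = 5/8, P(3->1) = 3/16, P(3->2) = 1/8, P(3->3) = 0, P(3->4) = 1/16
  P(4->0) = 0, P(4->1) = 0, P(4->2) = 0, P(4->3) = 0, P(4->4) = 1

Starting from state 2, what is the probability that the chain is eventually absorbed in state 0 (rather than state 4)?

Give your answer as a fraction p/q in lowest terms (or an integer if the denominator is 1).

Answer: 12/19

Derivation:
Let a_i = P(absorbed in 0 | start in state i).
Boundary conditions: a_0 = 1, a_4 = 0.
For each transient state i, a_i = sum_j P(i->j) * a_j:
  a_1 = 1/8*a_0 + 9/16*a_1 + 1/16*a_2 + 0*a_3 + 1/4*a_4
  a_2 = 0*a_0 + 1/8*a_1 + 5/16*a_2 + 1/2*a_3 + 1/16*a_4
  a_3 = 5/8*a_0 + 3/16*a_1 + 1/8*a_2 + 0*a_3 + 1/16*a_4

Substituting a_0 = 1 and a_4 = 0, rearrange to (I - Q) a = r where r[i] = P(i -> 0):
  [7/16, -1/16, 0] . (a_1, a_2, a_3) = 1/8
  [-1/8, 11/16, -1/2] . (a_1, a_2, a_3) = 0
  [-3/16, -1/8, 1] . (a_1, a_2, a_3) = 5/8

Solving yields:
  a_1 = 50/133
  a_2 = 12/19
  a_3 = 103/133

Starting state is 2, so the absorption probability is a_2 = 12/19.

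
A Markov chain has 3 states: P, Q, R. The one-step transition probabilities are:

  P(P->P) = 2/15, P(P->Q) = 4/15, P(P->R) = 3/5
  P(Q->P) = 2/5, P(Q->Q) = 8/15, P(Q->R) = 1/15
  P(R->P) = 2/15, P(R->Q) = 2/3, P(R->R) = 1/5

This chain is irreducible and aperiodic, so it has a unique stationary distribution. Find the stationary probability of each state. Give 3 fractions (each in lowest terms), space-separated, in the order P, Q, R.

Answer: 74/279 46/93 67/279

Derivation:
The stationary distribution satisfies pi = pi * P, i.e.:
  pi_P = 2/15*pi_P + 2/5*pi_Q + 2/15*pi_R
  pi_Q = 4/15*pi_P + 8/15*pi_Q + 2/3*pi_R
  pi_R = 3/5*pi_P + 1/15*pi_Q + 1/5*pi_R
with normalization: pi_P + pi_Q + pi_R = 1.

Using the first 2 balance equations plus normalization, the linear system A*pi = b is:
  [-13/15, 2/5, 2/15] . pi = 0
  [4/15, -7/15, 2/3] . pi = 0
  [1, 1, 1] . pi = 1

Solving yields:
  pi_P = 74/279
  pi_Q = 46/93
  pi_R = 67/279

Verification (pi * P):
  74/279*2/15 + 46/93*2/5 + 67/279*2/15 = 74/279 = pi_P  (ok)
  74/279*4/15 + 46/93*8/15 + 67/279*2/3 = 46/93 = pi_Q  (ok)
  74/279*3/5 + 46/93*1/15 + 67/279*1/5 = 67/279 = pi_R  (ok)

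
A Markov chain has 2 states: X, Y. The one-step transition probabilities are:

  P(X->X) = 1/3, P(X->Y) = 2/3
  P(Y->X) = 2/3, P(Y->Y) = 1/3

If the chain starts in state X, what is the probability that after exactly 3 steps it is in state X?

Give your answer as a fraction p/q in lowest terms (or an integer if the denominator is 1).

Answer: 13/27

Derivation:
Computing P^3 by repeated multiplication:
P^1 =
  X: [1/3, 2/3]
  Y: [2/3, 1/3]
P^2 =
  X: [5/9, 4/9]
  Y: [4/9, 5/9]
P^3 =
  X: [13/27, 14/27]
  Y: [14/27, 13/27]

(P^3)[X -> X] = 13/27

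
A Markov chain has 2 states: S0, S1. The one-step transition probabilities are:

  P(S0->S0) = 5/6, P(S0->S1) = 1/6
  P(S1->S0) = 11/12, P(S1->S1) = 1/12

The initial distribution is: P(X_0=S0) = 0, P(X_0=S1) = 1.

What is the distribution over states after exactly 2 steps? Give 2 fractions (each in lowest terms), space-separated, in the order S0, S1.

Answer: 121/144 23/144

Derivation:
Propagating the distribution step by step (d_{t+1} = d_t * P):
d_0 = (S0=0, S1=1)
  d_1[S0] = 0*5/6 + 1*11/12 = 11/12
  d_1[S1] = 0*1/6 + 1*1/12 = 1/12
d_1 = (S0=11/12, S1=1/12)
  d_2[S0] = 11/12*5/6 + 1/12*11/12 = 121/144
  d_2[S1] = 11/12*1/6 + 1/12*1/12 = 23/144
d_2 = (S0=121/144, S1=23/144)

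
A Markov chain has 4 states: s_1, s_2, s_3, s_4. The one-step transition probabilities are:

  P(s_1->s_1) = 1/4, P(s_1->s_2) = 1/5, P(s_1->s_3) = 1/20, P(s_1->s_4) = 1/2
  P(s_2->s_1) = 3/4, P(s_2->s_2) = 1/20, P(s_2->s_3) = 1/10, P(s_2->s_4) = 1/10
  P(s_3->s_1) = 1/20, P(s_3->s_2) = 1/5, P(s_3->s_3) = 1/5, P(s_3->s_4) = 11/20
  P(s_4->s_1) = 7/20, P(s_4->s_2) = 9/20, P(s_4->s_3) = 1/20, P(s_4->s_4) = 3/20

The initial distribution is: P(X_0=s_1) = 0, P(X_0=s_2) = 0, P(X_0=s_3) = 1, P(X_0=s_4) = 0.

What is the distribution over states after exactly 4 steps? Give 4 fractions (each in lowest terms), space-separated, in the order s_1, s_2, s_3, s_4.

Answer: 5931/16000 38817/160000 11599/160000 25137/80000

Derivation:
Propagating the distribution step by step (d_{t+1} = d_t * P):
d_0 = (s_1=0, s_2=0, s_3=1, s_4=0)
  d_1[s_1] = 0*1/4 + 0*3/4 + 1*1/20 + 0*7/20 = 1/20
  d_1[s_2] = 0*1/5 + 0*1/20 + 1*1/5 + 0*9/20 = 1/5
  d_1[s_3] = 0*1/20 + 0*1/10 + 1*1/5 + 0*1/20 = 1/5
  d_1[s_4] = 0*1/2 + 0*1/10 + 1*11/20 + 0*3/20 = 11/20
d_1 = (s_1=1/20, s_2=1/5, s_3=1/5, s_4=11/20)
  d_2[s_1] = 1/20*1/4 + 1/5*3/4 + 1/5*1/20 + 11/20*7/20 = 73/200
  d_2[s_2] = 1/20*1/5 + 1/5*1/20 + 1/5*1/5 + 11/20*9/20 = 123/400
  d_2[s_3] = 1/20*1/20 + 1/5*1/10 + 1/5*1/5 + 11/20*1/20 = 9/100
  d_2[s_4] = 1/20*1/2 + 1/5*1/10 + 1/5*11/20 + 11/20*3/20 = 19/80
d_2 = (s_1=73/200, s_2=123/400, s_3=9/100, s_4=19/80)
  d_3[s_1] = 73/200*1/4 + 123/400*3/4 + 9/100*1/20 + 19/80*7/20 = 819/2000
  d_3[s_2] = 73/200*1/5 + 123/400*1/20 + 9/100*1/5 + 19/80*9/20 = 853/4000
  d_3[s_3] = 73/200*1/20 + 123/400*1/10 + 9/100*1/5 + 19/80*1/20 = 631/8000
  d_3[s_4] = 73/200*1/2 + 123/400*1/10 + 9/100*11/20 + 19/80*3/20 = 2387/8000
d_3 = (s_1=819/2000, s_2=853/4000, s_3=631/8000, s_4=2387/8000)
  d_4[s_1] = 819/2000*1/4 + 853/4000*3/4 + 631/8000*1/20 + 2387/8000*7/20 = 5931/16000
  d_4[s_2] = 819/2000*1/5 + 853/4000*1/20 + 631/8000*1/5 + 2387/8000*9/20 = 38817/160000
  d_4[s_3] = 819/2000*1/20 + 853/4000*1/10 + 631/8000*1/5 + 2387/8000*1/20 = 11599/160000
  d_4[s_4] = 819/2000*1/2 + 853/4000*1/10 + 631/8000*11/20 + 2387/8000*3/20 = 25137/80000
d_4 = (s_1=5931/16000, s_2=38817/160000, s_3=11599/160000, s_4=25137/80000)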